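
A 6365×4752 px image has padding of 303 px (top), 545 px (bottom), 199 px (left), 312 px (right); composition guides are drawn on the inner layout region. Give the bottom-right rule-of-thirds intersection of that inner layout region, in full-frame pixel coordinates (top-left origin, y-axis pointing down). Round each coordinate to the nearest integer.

(4102, 2906)

Content width = 6365 − 199 − 312 = 5854 px; content height = 4752 − 303 − 545 = 3904 px.
Bottom-right is two-thirds across and two-thirds down within the inner layout region.
x = 199 + 2 × 5854/3 = 199 + 3902.67 ≈ 4102
y = 303 + 2 × 3904/3 = 303 + 2602.67 ≈ 2906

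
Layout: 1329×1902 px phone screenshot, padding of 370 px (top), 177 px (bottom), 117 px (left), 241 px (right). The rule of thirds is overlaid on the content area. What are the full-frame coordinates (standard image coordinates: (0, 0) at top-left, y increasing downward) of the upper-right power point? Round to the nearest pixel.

Content width = 1329 − 117 − 241 = 971 px; content height = 1902 − 370 − 177 = 1355 px.
Upper-right is two-thirds across and one-third down within the content area.
x = 117 + 2 × 971/3 = 117 + 647.33 ≈ 764
y = 370 + 1 × 1355/3 = 370 + 451.67 ≈ 822

(764, 822)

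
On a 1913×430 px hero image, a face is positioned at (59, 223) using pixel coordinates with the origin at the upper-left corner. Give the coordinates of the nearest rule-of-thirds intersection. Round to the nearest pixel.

Third lines: x ∈ {638, 1275}, y ∈ {143, 287}.
59 is closer to x = 638; 223 is closer to y = 287.
So the nearest intersection is the lower-left power point.

(638, 287)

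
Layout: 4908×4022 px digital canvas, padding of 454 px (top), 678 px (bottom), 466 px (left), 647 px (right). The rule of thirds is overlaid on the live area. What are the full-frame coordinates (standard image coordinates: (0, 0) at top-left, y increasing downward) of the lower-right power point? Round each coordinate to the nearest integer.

(2996, 2381)

Content width = 4908 − 466 − 647 = 3795 px; content height = 4022 − 454 − 678 = 2890 px.
Lower-right is two-thirds across and two-thirds down within the live area.
x = 466 + 2 × 3795/3 = 466 + 2530.00 ≈ 2996
y = 454 + 2 × 2890/3 = 454 + 1926.67 ≈ 2381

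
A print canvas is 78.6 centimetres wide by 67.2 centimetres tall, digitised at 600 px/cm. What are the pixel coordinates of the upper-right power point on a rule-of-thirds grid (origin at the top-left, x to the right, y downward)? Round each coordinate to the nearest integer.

x = 31440 px, y = 13440 px

In pixels the canvas is 78.6 × 600 = 47160 wide and 67.2 × 600 = 40320 tall.
The upper-right point is two-thirds across and one-third down:
x = 2 × 47160/3 ≈ 31440; y = 1 × 40320/3 ≈ 13440.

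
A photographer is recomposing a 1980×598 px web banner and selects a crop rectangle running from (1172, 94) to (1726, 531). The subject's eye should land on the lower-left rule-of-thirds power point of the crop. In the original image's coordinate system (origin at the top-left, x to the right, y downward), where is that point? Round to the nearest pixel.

Crop width = 1726 − 1172 = 554 px; one third is 184.67 px.
Crop height = 531 − 94 = 437 px; one third is 145.67 px.
The lower-left point is one-third across and two-thirds down within the crop:
x = 1172 + 1 × 184.67 ≈ 1357; y = 94 + 2 × 145.67 ≈ 385.

(1357, 385)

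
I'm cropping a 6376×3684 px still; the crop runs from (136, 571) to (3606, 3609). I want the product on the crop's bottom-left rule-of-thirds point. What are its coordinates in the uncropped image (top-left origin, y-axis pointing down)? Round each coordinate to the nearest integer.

Crop width = 3606 − 136 = 3470 px; one third is 1156.67 px.
Crop height = 3609 − 571 = 3038 px; one third is 1012.67 px.
The bottom-left point is one-third across and two-thirds down within the crop:
x = 136 + 1 × 1156.67 ≈ 1293; y = 571 + 2 × 1012.67 ≈ 2596.

x = 1293 px, y = 2596 px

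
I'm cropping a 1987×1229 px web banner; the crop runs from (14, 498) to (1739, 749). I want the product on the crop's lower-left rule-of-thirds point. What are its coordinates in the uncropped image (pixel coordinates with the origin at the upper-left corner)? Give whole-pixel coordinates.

(589, 665)

Crop width = 1739 − 14 = 1725 px; one third is 575.00 px.
Crop height = 749 − 498 = 251 px; one third is 83.67 px.
The lower-left point is one-third across and two-thirds down within the crop:
x = 14 + 1 × 575.00 ≈ 589; y = 498 + 2 × 83.67 ≈ 665.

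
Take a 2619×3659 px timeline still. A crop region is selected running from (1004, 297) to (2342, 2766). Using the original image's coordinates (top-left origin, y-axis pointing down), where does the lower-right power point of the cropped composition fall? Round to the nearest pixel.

Crop width = 2342 − 1004 = 1338 px; one third is 446.00 px.
Crop height = 2766 − 297 = 2469 px; one third is 823.00 px.
The lower-right point is two-thirds across and two-thirds down within the crop:
x = 1004 + 2 × 446.00 ≈ 1896; y = 297 + 2 × 823.00 ≈ 1943.

x = 1896 px, y = 1943 px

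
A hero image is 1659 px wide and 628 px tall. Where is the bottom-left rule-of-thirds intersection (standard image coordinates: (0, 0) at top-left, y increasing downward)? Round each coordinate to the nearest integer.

The bottom-left point sits one-third of the way across and two-thirds of the way down.
x = 1 × 1659/3 ≈ 553; y = 2 × 628/3 ≈ 419.

(553, 419)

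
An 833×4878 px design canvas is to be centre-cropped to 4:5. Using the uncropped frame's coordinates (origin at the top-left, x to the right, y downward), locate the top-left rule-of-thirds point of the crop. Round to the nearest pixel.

x = 278 px, y = 2265 px

833/4878 < 4/5, so the 4:5 crop keeps the full width 833 and trims height to 833 × 5/4 = 1041.25 px.
Top offset = (4878 − 1041.25)/2 = 1918.38 px; left offset = 0.
Top-left is one-third across and one-third down within the crop:
x = 0.00 + 1 × 833.00/3 ≈ 278; y = 1918.38 + 1 × 1041.25/3 ≈ 2265.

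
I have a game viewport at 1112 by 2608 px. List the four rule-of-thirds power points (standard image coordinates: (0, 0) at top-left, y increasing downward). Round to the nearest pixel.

(371, 869), (741, 869), (371, 1739), (741, 1739)

One third of 1112 is 370.67; one third of 2608 is 869.33.
Vertical third lines at x = 371 and x = 741; horizontal third lines at y = 869 and y = 1739.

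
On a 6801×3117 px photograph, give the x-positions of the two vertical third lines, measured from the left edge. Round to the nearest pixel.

6801 / 3 = 2267, so the vertical lines sit at one and two thirds of 6801.

x = 2267 px and x = 4534 px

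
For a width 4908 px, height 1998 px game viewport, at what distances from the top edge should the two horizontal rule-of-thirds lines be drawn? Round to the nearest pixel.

666 px and 1332 px

1998 / 3 = 666, so the horizontal lines sit at one and two thirds of 1998.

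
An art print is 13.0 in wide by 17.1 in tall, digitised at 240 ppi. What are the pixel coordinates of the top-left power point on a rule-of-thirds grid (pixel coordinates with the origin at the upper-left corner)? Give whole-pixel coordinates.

x = 1040 px, y = 1368 px

In pixels the canvas is 13.0 × 240 = 3120 wide and 17.1 × 240 = 4104 tall.
The top-left point is one-third across and one-third down:
x = 1 × 3120/3 ≈ 1040; y = 1 × 4104/3 ≈ 1368.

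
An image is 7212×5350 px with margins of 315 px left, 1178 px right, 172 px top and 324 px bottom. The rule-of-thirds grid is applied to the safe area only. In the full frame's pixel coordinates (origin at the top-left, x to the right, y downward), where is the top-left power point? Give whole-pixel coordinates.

Content width = 7212 − 315 − 1178 = 5719 px; content height = 5350 − 172 − 324 = 4854 px.
Top-left is one-third across and one-third down within the safe area.
x = 315 + 1 × 5719/3 = 315 + 1906.33 ≈ 2221
y = 172 + 1 × 4854/3 = 172 + 1618.00 ≈ 1790

(2221, 1790)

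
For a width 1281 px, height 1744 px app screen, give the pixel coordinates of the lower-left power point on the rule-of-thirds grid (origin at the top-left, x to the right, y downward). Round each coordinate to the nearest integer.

x = 427 px, y = 1163 px

The lower-left point sits one-third of the way across and two-thirds of the way down.
x = 1 × 1281/3 ≈ 427; y = 2 × 1744/3 ≈ 1163.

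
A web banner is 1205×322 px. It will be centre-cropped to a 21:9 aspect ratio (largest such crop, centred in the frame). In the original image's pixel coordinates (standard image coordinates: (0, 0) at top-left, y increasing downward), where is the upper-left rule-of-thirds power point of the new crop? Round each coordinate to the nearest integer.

x = 477 px, y = 107 px

1205/322 > 21/9, so the 21:9 crop keeps the full height 322 and trims width to 322 × 21/9 = 751.33 px.
Left offset = (1205 − 751.33)/2 = 226.83 px; top offset = 0.
Upper-left is one-third across and one-third down within the crop:
x = 226.83 + 1 × 751.33/3 ≈ 477; y = 0.00 + 1 × 322.00/3 ≈ 107.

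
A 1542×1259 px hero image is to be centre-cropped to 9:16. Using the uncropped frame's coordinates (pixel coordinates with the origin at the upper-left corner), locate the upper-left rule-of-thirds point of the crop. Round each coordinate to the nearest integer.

(653, 420)

1542/1259 > 9/16, so the 9:16 crop keeps the full height 1259 and trims width to 1259 × 9/16 = 708.19 px.
Left offset = (1542 − 708.19)/2 = 416.91 px; top offset = 0.
Upper-left is one-third across and one-third down within the crop:
x = 416.91 + 1 × 708.19/3 ≈ 653; y = 0.00 + 1 × 1259.00/3 ≈ 420.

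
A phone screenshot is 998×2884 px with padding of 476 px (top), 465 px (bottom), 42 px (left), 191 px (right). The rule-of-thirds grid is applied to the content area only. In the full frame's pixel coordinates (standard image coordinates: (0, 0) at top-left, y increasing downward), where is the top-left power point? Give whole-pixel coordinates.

(297, 1124)

Content width = 998 − 42 − 191 = 765 px; content height = 2884 − 476 − 465 = 1943 px.
Top-left is one-third across and one-third down within the content area.
x = 42 + 1 × 765/3 = 42 + 255.00 ≈ 297
y = 476 + 1 × 1943/3 = 476 + 647.67 ≈ 1124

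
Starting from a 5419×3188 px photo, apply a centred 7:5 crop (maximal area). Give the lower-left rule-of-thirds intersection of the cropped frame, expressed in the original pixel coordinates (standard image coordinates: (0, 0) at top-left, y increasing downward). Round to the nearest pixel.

x = 1966 px, y = 2125 px

5419/3188 > 7/5, so the 7:5 crop keeps the full height 3188 and trims width to 3188 × 7/5 = 4463.20 px.
Left offset = (5419 − 4463.20)/2 = 477.90 px; top offset = 0.
Lower-left is one-third across and two-thirds down within the crop:
x = 477.90 + 1 × 4463.20/3 ≈ 1966; y = 0.00 + 2 × 3188.00/3 ≈ 2125.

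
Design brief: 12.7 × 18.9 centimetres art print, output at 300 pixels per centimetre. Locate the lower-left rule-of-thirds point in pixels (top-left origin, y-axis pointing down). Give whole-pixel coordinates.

In pixels the canvas is 12.7 × 300 = 3810 wide and 18.9 × 300 = 5670 tall.
The lower-left point is one-third across and two-thirds down:
x = 1 × 3810/3 ≈ 1270; y = 2 × 5670/3 ≈ 3780.

x = 1270 px, y = 3780 px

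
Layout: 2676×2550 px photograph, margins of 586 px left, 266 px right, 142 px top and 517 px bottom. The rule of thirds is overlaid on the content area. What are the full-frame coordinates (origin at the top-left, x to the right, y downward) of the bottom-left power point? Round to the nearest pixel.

x = 1194 px, y = 1403 px

Content width = 2676 − 586 − 266 = 1824 px; content height = 2550 − 142 − 517 = 1891 px.
Bottom-left is one-third across and two-thirds down within the content area.
x = 586 + 1 × 1824/3 = 586 + 608.00 ≈ 1194
y = 142 + 2 × 1891/3 = 142 + 1260.67 ≈ 1403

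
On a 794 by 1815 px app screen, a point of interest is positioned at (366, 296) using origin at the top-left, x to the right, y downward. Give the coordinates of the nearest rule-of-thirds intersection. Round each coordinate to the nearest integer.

Third lines: x ∈ {265, 529}, y ∈ {605, 1210}.
366 is closer to x = 265; 296 is closer to y = 605.
So the nearest intersection is the upper-left power point.

(265, 605)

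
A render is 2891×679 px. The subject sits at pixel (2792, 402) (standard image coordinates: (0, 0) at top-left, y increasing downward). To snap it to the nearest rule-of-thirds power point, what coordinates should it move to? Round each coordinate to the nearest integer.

x = 1927 px, y = 453 px

Third lines: x ∈ {964, 1927}, y ∈ {226, 453}.
2792 is closer to x = 1927; 402 is closer to y = 453.
So the nearest intersection is the lower-right power point.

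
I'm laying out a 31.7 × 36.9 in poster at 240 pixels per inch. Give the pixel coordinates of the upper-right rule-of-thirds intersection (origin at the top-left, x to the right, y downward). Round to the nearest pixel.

In pixels the canvas is 31.7 × 240 = 7608 wide and 36.9 × 240 = 8856 tall.
The upper-right point is two-thirds across and one-third down:
x = 2 × 7608/3 ≈ 5072; y = 1 × 8856/3 ≈ 2952.

x = 5072 px, y = 2952 px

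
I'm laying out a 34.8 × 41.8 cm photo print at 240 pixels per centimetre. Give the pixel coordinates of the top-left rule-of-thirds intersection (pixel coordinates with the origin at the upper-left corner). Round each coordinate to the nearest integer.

In pixels the canvas is 34.8 × 240 = 8352 wide and 41.8 × 240 = 10032 tall.
The top-left point is one-third across and one-third down:
x = 1 × 8352/3 ≈ 2784; y = 1 × 10032/3 ≈ 3344.

x = 2784 px, y = 3344 px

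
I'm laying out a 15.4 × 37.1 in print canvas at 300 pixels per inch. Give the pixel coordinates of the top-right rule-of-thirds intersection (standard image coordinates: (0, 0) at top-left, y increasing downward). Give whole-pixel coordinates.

x = 3080 px, y = 3710 px

In pixels the canvas is 15.4 × 300 = 4620 wide and 37.1 × 300 = 11130 tall.
The top-right point is two-thirds across and one-third down:
x = 2 × 4620/3 ≈ 3080; y = 1 × 11130/3 ≈ 3710.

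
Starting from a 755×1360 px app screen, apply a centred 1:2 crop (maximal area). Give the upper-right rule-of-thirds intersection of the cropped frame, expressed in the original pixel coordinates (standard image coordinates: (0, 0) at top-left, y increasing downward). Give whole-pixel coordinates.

755/1360 > 1/2, so the 1:2 crop keeps the full height 1360 and trims width to 1360 × 1/2 = 680.00 px.
Left offset = (755 − 680.00)/2 = 37.50 px; top offset = 0.
Upper-right is two-thirds across and one-third down within the crop:
x = 37.50 + 2 × 680.00/3 ≈ 491; y = 0.00 + 1 × 1360.00/3 ≈ 453.

(491, 453)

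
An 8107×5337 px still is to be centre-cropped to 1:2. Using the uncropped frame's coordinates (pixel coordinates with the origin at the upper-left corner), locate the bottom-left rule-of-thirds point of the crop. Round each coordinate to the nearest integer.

8107/5337 > 1/2, so the 1:2 crop keeps the full height 5337 and trims width to 5337 × 1/2 = 2668.50 px.
Left offset = (8107 − 2668.50)/2 = 2719.25 px; top offset = 0.
Bottom-left is one-third across and two-thirds down within the crop:
x = 2719.25 + 1 × 2668.50/3 ≈ 3609; y = 0.00 + 2 × 5337.00/3 ≈ 3558.

x = 3609 px, y = 3558 px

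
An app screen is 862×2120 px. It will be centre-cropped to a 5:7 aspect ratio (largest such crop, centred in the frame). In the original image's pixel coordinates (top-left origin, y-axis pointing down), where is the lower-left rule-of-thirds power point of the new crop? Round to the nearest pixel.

x = 287 px, y = 1261 px

862/2120 < 5/7, so the 5:7 crop keeps the full width 862 and trims height to 862 × 7/5 = 1206.80 px.
Top offset = (2120 − 1206.80)/2 = 456.60 px; left offset = 0.
Lower-left is one-third across and two-thirds down within the crop:
x = 0.00 + 1 × 862.00/3 ≈ 287; y = 456.60 + 2 × 1206.80/3 ≈ 1261.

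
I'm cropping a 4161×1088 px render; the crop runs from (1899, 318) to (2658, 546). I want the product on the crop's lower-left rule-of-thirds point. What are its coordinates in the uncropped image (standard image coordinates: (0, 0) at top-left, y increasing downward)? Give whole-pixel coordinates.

Crop width = 2658 − 1899 = 759 px; one third is 253.00 px.
Crop height = 546 − 318 = 228 px; one third is 76.00 px.
The lower-left point is one-third across and two-thirds down within the crop:
x = 1899 + 1 × 253.00 ≈ 2152; y = 318 + 2 × 76.00 ≈ 470.

x = 2152 px, y = 470 px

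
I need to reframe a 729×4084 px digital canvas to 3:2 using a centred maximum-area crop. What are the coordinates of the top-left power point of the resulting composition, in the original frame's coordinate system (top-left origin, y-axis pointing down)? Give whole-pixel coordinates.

729/4084 < 3/2, so the 3:2 crop keeps the full width 729 and trims height to 729 × 2/3 = 486.00 px.
Top offset = (4084 − 486.00)/2 = 1799.00 px; left offset = 0.
Top-left is one-third across and one-third down within the crop:
x = 0.00 + 1 × 729.00/3 ≈ 243; y = 1799.00 + 1 × 486.00/3 ≈ 1961.

x = 243 px, y = 1961 px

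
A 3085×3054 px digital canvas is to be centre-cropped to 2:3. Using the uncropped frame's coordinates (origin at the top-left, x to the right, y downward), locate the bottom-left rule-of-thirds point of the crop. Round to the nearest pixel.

(1203, 2036)

3085/3054 > 2/3, so the 2:3 crop keeps the full height 3054 and trims width to 3054 × 2/3 = 2036.00 px.
Left offset = (3085 − 2036.00)/2 = 524.50 px; top offset = 0.
Bottom-left is one-third across and two-thirds down within the crop:
x = 524.50 + 1 × 2036.00/3 ≈ 1203; y = 0.00 + 2 × 3054.00/3 ≈ 2036.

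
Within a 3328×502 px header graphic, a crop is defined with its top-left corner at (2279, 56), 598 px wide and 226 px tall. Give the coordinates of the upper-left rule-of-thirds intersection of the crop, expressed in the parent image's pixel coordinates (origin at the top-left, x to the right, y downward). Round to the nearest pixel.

One third of the crop width 598 is 199.33 px.
One third of the crop height 226 is 75.33 px.
The upper-left point is one-third across and one-third down within the crop:
x = 2279 + 1 × 199.33 ≈ 2478; y = 56 + 1 × 75.33 ≈ 131.

(2478, 131)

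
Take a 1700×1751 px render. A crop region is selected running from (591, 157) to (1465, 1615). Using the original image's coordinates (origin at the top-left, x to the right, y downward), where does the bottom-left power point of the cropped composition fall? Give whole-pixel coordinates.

Crop width = 1465 − 591 = 874 px; one third is 291.33 px.
Crop height = 1615 − 157 = 1458 px; one third is 486.00 px.
The bottom-left point is one-third across and two-thirds down within the crop:
x = 591 + 1 × 291.33 ≈ 882; y = 157 + 2 × 486.00 ≈ 1129.

(882, 1129)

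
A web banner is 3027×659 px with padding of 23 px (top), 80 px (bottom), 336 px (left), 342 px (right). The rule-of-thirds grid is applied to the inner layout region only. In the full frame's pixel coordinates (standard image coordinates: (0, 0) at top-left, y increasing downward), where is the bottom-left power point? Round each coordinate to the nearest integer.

(1119, 394)

Content width = 3027 − 336 − 342 = 2349 px; content height = 659 − 23 − 80 = 556 px.
Bottom-left is one-third across and two-thirds down within the inner layout region.
x = 336 + 1 × 2349/3 = 336 + 783.00 ≈ 1119
y = 23 + 2 × 556/3 = 23 + 370.67 ≈ 394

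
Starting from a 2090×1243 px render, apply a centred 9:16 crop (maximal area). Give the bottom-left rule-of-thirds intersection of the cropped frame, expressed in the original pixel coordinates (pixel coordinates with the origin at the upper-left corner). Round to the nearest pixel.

2090/1243 > 9/16, so the 9:16 crop keeps the full height 1243 and trims width to 1243 × 9/16 = 699.19 px.
Left offset = (2090 − 699.19)/2 = 695.41 px; top offset = 0.
Bottom-left is one-third across and two-thirds down within the crop:
x = 695.41 + 1 × 699.19/3 ≈ 928; y = 0.00 + 2 × 1243.00/3 ≈ 829.

(928, 829)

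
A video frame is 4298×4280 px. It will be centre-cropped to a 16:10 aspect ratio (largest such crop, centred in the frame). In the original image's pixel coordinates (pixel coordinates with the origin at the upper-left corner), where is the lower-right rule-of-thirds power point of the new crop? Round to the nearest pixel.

(2865, 2588)

4298/4280 < 16/10, so the 16:10 crop keeps the full width 4298 and trims height to 4298 × 10/16 = 2686.25 px.
Top offset = (4280 − 2686.25)/2 = 796.88 px; left offset = 0.
Lower-right is two-thirds across and two-thirds down within the crop:
x = 0.00 + 2 × 4298.00/3 ≈ 2865; y = 796.88 + 2 × 2686.25/3 ≈ 2588.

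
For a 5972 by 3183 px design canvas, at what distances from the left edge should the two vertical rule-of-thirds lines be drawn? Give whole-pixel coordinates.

5972 / 3 = 1990.67, so the vertical lines sit at one and two thirds of 5972.

1991 px and 3981 px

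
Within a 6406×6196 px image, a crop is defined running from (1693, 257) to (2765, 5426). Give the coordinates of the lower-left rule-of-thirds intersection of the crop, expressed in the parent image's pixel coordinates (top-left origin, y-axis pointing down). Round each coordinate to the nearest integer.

x = 2050 px, y = 3703 px

Crop width = 2765 − 1693 = 1072 px; one third is 357.33 px.
Crop height = 5426 − 257 = 5169 px; one third is 1723.00 px.
The lower-left point is one-third across and two-thirds down within the crop:
x = 1693 + 1 × 357.33 ≈ 2050; y = 257 + 2 × 1723.00 ≈ 3703.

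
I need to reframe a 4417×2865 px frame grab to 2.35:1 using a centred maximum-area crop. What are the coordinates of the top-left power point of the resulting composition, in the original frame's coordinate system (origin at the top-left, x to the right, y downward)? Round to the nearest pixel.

(1472, 1119)

4417/2865 < 2.35/1, so the 2.35:1 crop keeps the full width 4417 and trims height to 4417 × 1/2.35 = 1879.57 px.
Top offset = (2865 − 1879.57)/2 = 492.71 px; left offset = 0.
Top-left is one-third across and one-third down within the crop:
x = 0.00 + 1 × 4417.00/3 ≈ 1472; y = 492.71 + 1 × 1879.57/3 ≈ 1119.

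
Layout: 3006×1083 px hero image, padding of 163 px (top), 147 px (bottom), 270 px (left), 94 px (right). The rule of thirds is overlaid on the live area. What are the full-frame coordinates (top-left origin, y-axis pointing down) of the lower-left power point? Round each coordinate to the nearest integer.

Content width = 3006 − 270 − 94 = 2642 px; content height = 1083 − 163 − 147 = 773 px.
Lower-left is one-third across and two-thirds down within the live area.
x = 270 + 1 × 2642/3 = 270 + 880.67 ≈ 1151
y = 163 + 2 × 773/3 = 163 + 515.33 ≈ 678

x = 1151 px, y = 678 px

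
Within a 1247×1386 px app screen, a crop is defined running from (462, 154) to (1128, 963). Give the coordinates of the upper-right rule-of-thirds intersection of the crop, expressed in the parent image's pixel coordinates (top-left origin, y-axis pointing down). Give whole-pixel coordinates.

Crop width = 1128 − 462 = 666 px; one third is 222.00 px.
Crop height = 963 − 154 = 809 px; one third is 269.67 px.
The upper-right point is two-thirds across and one-third down within the crop:
x = 462 + 2 × 222.00 ≈ 906; y = 154 + 1 × 269.67 ≈ 424.

x = 906 px, y = 424 px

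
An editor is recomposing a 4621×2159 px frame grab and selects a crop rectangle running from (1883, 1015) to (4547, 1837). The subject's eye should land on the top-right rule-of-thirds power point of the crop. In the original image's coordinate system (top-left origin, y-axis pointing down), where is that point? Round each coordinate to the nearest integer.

x = 3659 px, y = 1289 px

Crop width = 4547 − 1883 = 2664 px; one third is 888.00 px.
Crop height = 1837 − 1015 = 822 px; one third is 274.00 px.
The top-right point is two-thirds across and one-third down within the crop:
x = 1883 + 2 × 888.00 ≈ 3659; y = 1015 + 1 × 274.00 ≈ 1289.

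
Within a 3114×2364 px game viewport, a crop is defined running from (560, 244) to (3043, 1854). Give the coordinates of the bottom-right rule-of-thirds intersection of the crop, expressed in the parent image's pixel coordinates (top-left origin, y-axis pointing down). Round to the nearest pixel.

Crop width = 3043 − 560 = 2483 px; one third is 827.67 px.
Crop height = 1854 − 244 = 1610 px; one third is 536.67 px.
The bottom-right point is two-thirds across and two-thirds down within the crop:
x = 560 + 2 × 827.67 ≈ 2215; y = 244 + 2 × 536.67 ≈ 1317.

x = 2215 px, y = 1317 px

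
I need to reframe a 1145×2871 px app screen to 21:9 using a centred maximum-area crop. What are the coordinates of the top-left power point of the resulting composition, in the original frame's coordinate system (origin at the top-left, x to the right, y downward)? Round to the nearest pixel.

1145/2871 < 21/9, so the 21:9 crop keeps the full width 1145 and trims height to 1145 × 9/21 = 490.71 px.
Top offset = (2871 − 490.71)/2 = 1190.14 px; left offset = 0.
Top-left is one-third across and one-third down within the crop:
x = 0.00 + 1 × 1145.00/3 ≈ 382; y = 1190.14 + 1 × 490.71/3 ≈ 1354.

(382, 1354)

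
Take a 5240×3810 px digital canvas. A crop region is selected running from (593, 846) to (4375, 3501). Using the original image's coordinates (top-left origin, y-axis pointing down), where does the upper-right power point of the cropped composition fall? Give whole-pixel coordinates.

(3114, 1731)

Crop width = 4375 − 593 = 3782 px; one third is 1260.67 px.
Crop height = 3501 − 846 = 2655 px; one third is 885.00 px.
The upper-right point is two-thirds across and one-third down within the crop:
x = 593 + 2 × 1260.67 ≈ 3114; y = 846 + 1 × 885.00 ≈ 1731.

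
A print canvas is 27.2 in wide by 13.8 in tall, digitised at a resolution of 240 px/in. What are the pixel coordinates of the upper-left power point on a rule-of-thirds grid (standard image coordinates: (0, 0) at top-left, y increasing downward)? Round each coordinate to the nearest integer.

In pixels the canvas is 27.2 × 240 = 6528 wide and 13.8 × 240 = 3312 tall.
The upper-left point is one-third across and one-third down:
x = 1 × 6528/3 ≈ 2176; y = 1 × 3312/3 ≈ 1104.

x = 2176 px, y = 1104 px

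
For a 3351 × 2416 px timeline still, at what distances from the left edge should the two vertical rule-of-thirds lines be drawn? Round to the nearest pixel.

3351 / 3 = 1117, so the vertical lines sit at one and two thirds of 3351.

x = 1117 px and x = 2234 px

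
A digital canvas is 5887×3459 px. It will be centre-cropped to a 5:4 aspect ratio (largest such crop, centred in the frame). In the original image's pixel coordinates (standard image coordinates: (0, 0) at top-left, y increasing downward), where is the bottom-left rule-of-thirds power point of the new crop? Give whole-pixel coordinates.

(2223, 2306)

5887/3459 > 5/4, so the 5:4 crop keeps the full height 3459 and trims width to 3459 × 5/4 = 4323.75 px.
Left offset = (5887 − 4323.75)/2 = 781.62 px; top offset = 0.
Bottom-left is one-third across and two-thirds down within the crop:
x = 781.62 + 1 × 4323.75/3 ≈ 2223; y = 0.00 + 2 × 3459.00/3 ≈ 2306.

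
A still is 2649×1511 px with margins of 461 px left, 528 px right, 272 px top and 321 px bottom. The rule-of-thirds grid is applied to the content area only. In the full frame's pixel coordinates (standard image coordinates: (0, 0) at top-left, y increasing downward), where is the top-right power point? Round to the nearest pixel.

Content width = 2649 − 461 − 528 = 1660 px; content height = 1511 − 272 − 321 = 918 px.
Top-right is two-thirds across and one-third down within the content area.
x = 461 + 2 × 1660/3 = 461 + 1106.67 ≈ 1568
y = 272 + 1 × 918/3 = 272 + 306.00 ≈ 578

x = 1568 px, y = 578 px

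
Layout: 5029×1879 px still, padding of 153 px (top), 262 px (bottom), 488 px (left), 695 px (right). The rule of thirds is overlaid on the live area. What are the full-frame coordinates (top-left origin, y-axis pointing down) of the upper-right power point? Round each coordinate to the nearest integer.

x = 3052 px, y = 641 px

Content width = 5029 − 488 − 695 = 3846 px; content height = 1879 − 153 − 262 = 1464 px.
Upper-right is two-thirds across and one-third down within the live area.
x = 488 + 2 × 3846/3 = 488 + 2564.00 ≈ 3052
y = 153 + 1 × 1464/3 = 153 + 488.00 ≈ 641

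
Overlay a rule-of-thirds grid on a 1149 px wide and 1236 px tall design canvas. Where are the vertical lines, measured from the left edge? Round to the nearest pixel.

1149 / 3 = 383, so the vertical lines sit at one and two thirds of 1149.

383 px and 766 px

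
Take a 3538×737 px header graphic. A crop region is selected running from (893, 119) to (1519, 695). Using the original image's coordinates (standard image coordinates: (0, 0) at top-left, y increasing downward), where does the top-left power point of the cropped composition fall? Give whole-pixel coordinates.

x = 1102 px, y = 311 px

Crop width = 1519 − 893 = 626 px; one third is 208.67 px.
Crop height = 695 − 119 = 576 px; one third is 192.00 px.
The top-left point is one-third across and one-third down within the crop:
x = 893 + 1 × 208.67 ≈ 1102; y = 119 + 1 × 192.00 ≈ 311.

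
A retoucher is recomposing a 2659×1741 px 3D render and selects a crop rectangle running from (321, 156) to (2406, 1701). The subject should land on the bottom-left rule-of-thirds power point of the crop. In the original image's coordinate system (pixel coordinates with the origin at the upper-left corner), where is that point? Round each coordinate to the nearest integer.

(1016, 1186)

Crop width = 2406 − 321 = 2085 px; one third is 695.00 px.
Crop height = 1701 − 156 = 1545 px; one third is 515.00 px.
The bottom-left point is one-third across and two-thirds down within the crop:
x = 321 + 1 × 695.00 ≈ 1016; y = 156 + 2 × 515.00 ≈ 1186.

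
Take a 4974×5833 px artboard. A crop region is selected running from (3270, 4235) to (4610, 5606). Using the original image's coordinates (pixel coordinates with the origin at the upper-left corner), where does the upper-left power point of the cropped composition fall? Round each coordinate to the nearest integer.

(3717, 4692)

Crop width = 4610 − 3270 = 1340 px; one third is 446.67 px.
Crop height = 5606 − 4235 = 1371 px; one third is 457.00 px.
The upper-left point is one-third across and one-third down within the crop:
x = 3270 + 1 × 446.67 ≈ 3717; y = 4235 + 1 × 457.00 ≈ 4692.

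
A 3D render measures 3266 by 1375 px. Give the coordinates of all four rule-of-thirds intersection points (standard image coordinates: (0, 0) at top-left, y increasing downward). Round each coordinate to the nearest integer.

One third of 3266 is 1088.67; one third of 1375 is 458.33.
Vertical third lines at x = 1089 and x = 2177; horizontal third lines at y = 458 and y = 917.

(1089, 458), (2177, 458), (1089, 917), (2177, 917)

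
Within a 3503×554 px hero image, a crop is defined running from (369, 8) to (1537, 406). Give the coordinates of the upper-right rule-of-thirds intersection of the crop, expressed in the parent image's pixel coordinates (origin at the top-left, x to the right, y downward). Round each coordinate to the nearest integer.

(1148, 141)

Crop width = 1537 − 369 = 1168 px; one third is 389.33 px.
Crop height = 406 − 8 = 398 px; one third is 132.67 px.
The upper-right point is two-thirds across and one-third down within the crop:
x = 369 + 2 × 389.33 ≈ 1148; y = 8 + 1 × 132.67 ≈ 141.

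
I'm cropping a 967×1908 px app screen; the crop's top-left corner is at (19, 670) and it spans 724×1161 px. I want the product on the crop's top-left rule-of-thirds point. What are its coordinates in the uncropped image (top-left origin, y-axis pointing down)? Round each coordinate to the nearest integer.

One third of the crop width 724 is 241.33 px.
One third of the crop height 1161 is 387.00 px.
The top-left point is one-third across and one-third down within the crop:
x = 19 + 1 × 241.33 ≈ 260; y = 670 + 1 × 387.00 ≈ 1057.

x = 260 px, y = 1057 px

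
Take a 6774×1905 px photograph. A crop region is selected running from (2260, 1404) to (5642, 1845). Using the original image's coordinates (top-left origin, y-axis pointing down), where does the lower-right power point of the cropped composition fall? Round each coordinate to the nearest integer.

(4515, 1698)

Crop width = 5642 − 2260 = 3382 px; one third is 1127.33 px.
Crop height = 1845 − 1404 = 441 px; one third is 147.00 px.
The lower-right point is two-thirds across and two-thirds down within the crop:
x = 2260 + 2 × 1127.33 ≈ 4515; y = 1404 + 2 × 147.00 ≈ 1698.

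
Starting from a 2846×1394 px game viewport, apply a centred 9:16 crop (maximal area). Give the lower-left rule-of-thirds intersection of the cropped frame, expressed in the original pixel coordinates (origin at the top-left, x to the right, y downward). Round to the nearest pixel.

2846/1394 > 9/16, so the 9:16 crop keeps the full height 1394 and trims width to 1394 × 9/16 = 784.12 px.
Left offset = (2846 − 784.12)/2 = 1030.94 px; top offset = 0.
Lower-left is one-third across and two-thirds down within the crop:
x = 1030.94 + 1 × 784.12/3 ≈ 1292; y = 0.00 + 2 × 1394.00/3 ≈ 929.

(1292, 929)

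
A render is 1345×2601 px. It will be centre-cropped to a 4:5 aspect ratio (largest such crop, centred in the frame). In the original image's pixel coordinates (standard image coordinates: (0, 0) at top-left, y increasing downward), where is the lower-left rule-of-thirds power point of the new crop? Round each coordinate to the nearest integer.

x = 448 px, y = 1581 px

1345/2601 < 4/5, so the 4:5 crop keeps the full width 1345 and trims height to 1345 × 5/4 = 1681.25 px.
Top offset = (2601 − 1681.25)/2 = 459.88 px; left offset = 0.
Lower-left is one-third across and two-thirds down within the crop:
x = 0.00 + 1 × 1345.00/3 ≈ 448; y = 459.88 + 2 × 1681.25/3 ≈ 1581.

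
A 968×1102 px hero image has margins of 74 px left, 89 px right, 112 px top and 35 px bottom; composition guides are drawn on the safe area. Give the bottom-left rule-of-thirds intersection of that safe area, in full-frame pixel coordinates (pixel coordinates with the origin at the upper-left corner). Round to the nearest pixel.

x = 342 px, y = 749 px

Content width = 968 − 74 − 89 = 805 px; content height = 1102 − 112 − 35 = 955 px.
Bottom-left is one-third across and two-thirds down within the safe area.
x = 74 + 1 × 805/3 = 74 + 268.33 ≈ 342
y = 112 + 2 × 955/3 = 112 + 636.67 ≈ 749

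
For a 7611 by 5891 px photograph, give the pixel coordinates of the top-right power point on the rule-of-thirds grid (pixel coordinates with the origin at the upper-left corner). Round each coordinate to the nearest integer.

The top-right point sits two-thirds of the way across and one-third of the way down.
x = 2 × 7611/3 ≈ 5074; y = 1 × 5891/3 ≈ 1964.

(5074, 1964)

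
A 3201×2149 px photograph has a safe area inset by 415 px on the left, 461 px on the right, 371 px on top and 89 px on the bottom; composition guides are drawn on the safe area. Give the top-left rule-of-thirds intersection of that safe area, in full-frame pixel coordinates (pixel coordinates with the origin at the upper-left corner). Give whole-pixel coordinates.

Content width = 3201 − 415 − 461 = 2325 px; content height = 2149 − 371 − 89 = 1689 px.
Top-left is one-third across and one-third down within the safe area.
x = 415 + 1 × 2325/3 = 415 + 775.00 ≈ 1190
y = 371 + 1 × 1689/3 = 371 + 563.00 ≈ 934

(1190, 934)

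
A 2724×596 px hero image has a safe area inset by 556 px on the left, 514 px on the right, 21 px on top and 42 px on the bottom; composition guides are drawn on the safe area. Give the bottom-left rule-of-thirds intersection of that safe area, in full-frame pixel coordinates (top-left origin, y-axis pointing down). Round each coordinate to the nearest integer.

Content width = 2724 − 556 − 514 = 1654 px; content height = 596 − 21 − 42 = 533 px.
Bottom-left is one-third across and two-thirds down within the safe area.
x = 556 + 1 × 1654/3 = 556 + 551.33 ≈ 1107
y = 21 + 2 × 533/3 = 21 + 355.33 ≈ 376

(1107, 376)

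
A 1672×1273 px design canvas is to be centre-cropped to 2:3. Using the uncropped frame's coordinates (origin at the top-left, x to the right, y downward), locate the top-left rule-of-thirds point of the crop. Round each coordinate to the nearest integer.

x = 695 px, y = 424 px

1672/1273 > 2/3, so the 2:3 crop keeps the full height 1273 and trims width to 1273 × 2/3 = 848.67 px.
Left offset = (1672 − 848.67)/2 = 411.67 px; top offset = 0.
Top-left is one-third across and one-third down within the crop:
x = 411.67 + 1 × 848.67/3 ≈ 695; y = 0.00 + 1 × 1273.00/3 ≈ 424.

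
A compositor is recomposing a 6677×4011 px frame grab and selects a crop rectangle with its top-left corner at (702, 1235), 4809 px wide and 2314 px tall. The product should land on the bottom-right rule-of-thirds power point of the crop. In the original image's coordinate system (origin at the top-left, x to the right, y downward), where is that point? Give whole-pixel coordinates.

x = 3908 px, y = 2778 px

One third of the crop width 4809 is 1603.00 px.
One third of the crop height 2314 is 771.33 px.
The bottom-right point is two-thirds across and two-thirds down within the crop:
x = 702 + 2 × 1603.00 ≈ 3908; y = 1235 + 2 × 771.33 ≈ 2778.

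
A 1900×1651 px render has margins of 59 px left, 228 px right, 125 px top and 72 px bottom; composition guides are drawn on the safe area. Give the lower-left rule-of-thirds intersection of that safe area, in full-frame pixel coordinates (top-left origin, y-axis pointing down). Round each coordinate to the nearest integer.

Content width = 1900 − 59 − 228 = 1613 px; content height = 1651 − 125 − 72 = 1454 px.
Lower-left is one-third across and two-thirds down within the safe area.
x = 59 + 1 × 1613/3 = 59 + 537.67 ≈ 597
y = 125 + 2 × 1454/3 = 125 + 969.33 ≈ 1094

x = 597 px, y = 1094 px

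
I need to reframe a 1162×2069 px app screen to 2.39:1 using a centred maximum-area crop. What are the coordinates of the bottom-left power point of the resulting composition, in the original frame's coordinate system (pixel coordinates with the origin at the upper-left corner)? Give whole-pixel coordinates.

1162/2069 < 2.39/1, so the 2.39:1 crop keeps the full width 1162 and trims height to 1162 × 1/2.39 = 486.19 px.
Top offset = (2069 − 486.19)/2 = 791.40 px; left offset = 0.
Bottom-left is one-third across and two-thirds down within the crop:
x = 0.00 + 1 × 1162.00/3 ≈ 387; y = 791.40 + 2 × 486.19/3 ≈ 1116.

x = 387 px, y = 1116 px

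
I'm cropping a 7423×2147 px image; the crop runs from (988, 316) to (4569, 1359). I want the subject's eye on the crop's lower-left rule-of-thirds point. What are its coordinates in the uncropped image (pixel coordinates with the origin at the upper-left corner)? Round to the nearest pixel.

Crop width = 4569 − 988 = 3581 px; one third is 1193.67 px.
Crop height = 1359 − 316 = 1043 px; one third is 347.67 px.
The lower-left point is one-third across and two-thirds down within the crop:
x = 988 + 1 × 1193.67 ≈ 2182; y = 316 + 2 × 347.67 ≈ 1011.

(2182, 1011)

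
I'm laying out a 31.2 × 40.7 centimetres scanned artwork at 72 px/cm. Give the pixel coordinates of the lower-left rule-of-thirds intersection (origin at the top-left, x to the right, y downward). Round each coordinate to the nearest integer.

In pixels the canvas is 31.2 × 72 = 2246.4 wide and 40.7 × 72 = 2930.4 tall.
The lower-left point is one-third across and two-thirds down:
x = 1 × 2246.4/3 ≈ 749; y = 2 × 2930.4/3 ≈ 1954.

x = 749 px, y = 1954 px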